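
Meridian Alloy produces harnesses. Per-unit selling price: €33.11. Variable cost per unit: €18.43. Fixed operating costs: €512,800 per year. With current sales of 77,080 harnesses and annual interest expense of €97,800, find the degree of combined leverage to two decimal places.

2.17

Total contribution margin = 77,080 × €14.68 = €1,131,534.40.
EBIT = €1,131,534.40 − €512,800 = €618,734.40. Interest = €97,800.00, so EBIT − I = €520,934.40.
Degree of total leverage = total CM / (EBIT − interest) = €1,131,534.40 / €520,934.40 = 2.1721.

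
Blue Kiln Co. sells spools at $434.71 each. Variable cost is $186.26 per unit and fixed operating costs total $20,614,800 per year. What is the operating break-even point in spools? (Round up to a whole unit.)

Each unit contributes $434.71 − $186.26 = $248.45.
Break-even Q = $20,614,800 / $248.45 = 82,973.64 → 82,974 spools.

82,974 spools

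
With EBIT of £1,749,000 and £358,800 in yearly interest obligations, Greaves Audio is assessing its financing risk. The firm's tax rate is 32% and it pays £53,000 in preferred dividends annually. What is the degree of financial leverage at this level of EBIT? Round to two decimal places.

Annual interest charges come to £358,800.00.
Pre-tax preferred-dividend burden = £53,000 ÷ (1 − 0.32) = £77,941.18.
DFL = EBIT ÷ [EBIT − I − D_p/(1−t)] = £1,749,000 ÷ [£1,749,000 − £358,800.00 − £77,941.18] = £1,749,000 ÷ £1,312,258.82 = 1.3328.

1.33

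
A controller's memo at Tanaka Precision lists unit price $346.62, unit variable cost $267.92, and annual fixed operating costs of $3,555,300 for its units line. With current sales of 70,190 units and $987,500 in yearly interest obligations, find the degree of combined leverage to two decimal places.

Total contribution margin = 70,190 × $78.70 = $5,523,953.00.
Subtracting fixed costs: EBIT = $5,523,953.00 − $3,555,300 = $1,968,653.00. Interest = $987,500.00, so EBIT − I = $981,153.00.
DCL = contribution ÷ (EBIT − I) = $5,523,953.00 ÷ $981,153.00 = 5.6301.

5.63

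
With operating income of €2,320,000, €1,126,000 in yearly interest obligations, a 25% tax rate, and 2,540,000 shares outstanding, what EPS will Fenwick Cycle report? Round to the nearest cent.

€0.35

Interest = €1,126,000.00, so EBT = €2,320,000 − €1,126,000.00 = €1,194,000.00.
After tax at 25%: net income = €1,194,000.00 × 0.75 = €895,500.00.
Per share: €895,500.00 / 2,540,000 shares = €0.35.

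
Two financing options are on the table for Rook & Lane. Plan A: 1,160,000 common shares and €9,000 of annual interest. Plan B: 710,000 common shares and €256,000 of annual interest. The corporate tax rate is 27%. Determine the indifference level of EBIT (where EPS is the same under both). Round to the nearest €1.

€645,711

At indifference, (EBIT − 9,000)(1 − t)/1,160,000 = (EBIT − 256,000)(1 − t)/710,000.
The (1 − t) factor cancels: (EBIT − 9,000) × 710,000 = (EBIT − 256,000) × 1,160,000.
EBIT × (1,160,000 − 710,000) = 256,000 × 1,160,000 − 9,000 × 710,000 = 290,570,000,000, so EBIT = 290,570,000,000 ÷ 450,000 = 645,711.11.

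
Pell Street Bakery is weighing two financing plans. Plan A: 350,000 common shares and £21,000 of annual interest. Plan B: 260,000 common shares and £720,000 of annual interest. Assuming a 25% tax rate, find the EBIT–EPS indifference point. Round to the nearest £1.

At indifference, (EBIT − 21,000)(1 − t)/350,000 = (EBIT − 720,000)(1 − t)/260,000.
Cancelling (1 − t) and cross-multiplying: 260,000·(EBIT − 21,000) = 350,000·(EBIT − 720,000).
EBIT × (350,000 − 260,000) = 720,000 × 350,000 − 21,000 × 260,000 = 246,540,000,000, so EBIT = 246,540,000,000 ÷ 90,000 = 2,739,333.33.

£2,739,333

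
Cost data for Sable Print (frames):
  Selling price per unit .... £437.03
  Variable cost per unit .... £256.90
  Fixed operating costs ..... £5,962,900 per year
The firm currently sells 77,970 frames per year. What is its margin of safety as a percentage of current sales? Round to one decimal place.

57.5%

Unit CM = price − variable cost = £437.03 − £256.90 = £180.13. Break-even units = £5,962,900 ÷ £180.13 = 33,103.31; break-even revenue = 33,103.31 × £437.03 = £14,467,141.44.
Current sales = 77,970 × £437.03 = £34,075,229.10.
Margin of safety = (£34,075,229.10 − £14,467,141.44) ÷ £34,075,229.10 = 57.5%.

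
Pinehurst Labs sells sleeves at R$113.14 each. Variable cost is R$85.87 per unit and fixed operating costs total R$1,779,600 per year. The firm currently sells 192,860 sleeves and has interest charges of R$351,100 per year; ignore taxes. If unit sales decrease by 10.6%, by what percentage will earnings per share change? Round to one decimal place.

-17.8%

Total contribution margin = 192,860 × R$27.27 = R$5,259,292.20.
Operating income = contribution − fixed costs = R$5,259,292.20 − R$1,779,600 = R$3,479,692.20.
After interest of R$351,100.00, pre-tax earnings = R$3,128,592.20.
Degree of combined leverage = contribution ÷ (EBIT − I) = R$5,259,292.20 ÷ R$3,128,592.20 = 1.6810.
%ΔEPS = DCL × %ΔSales = 1.6810 × -10.6% = -17.8%.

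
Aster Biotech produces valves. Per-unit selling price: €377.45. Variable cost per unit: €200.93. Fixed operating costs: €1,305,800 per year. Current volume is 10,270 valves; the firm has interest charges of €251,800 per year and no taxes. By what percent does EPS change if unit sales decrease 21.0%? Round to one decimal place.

At 10,270 units, contribution = 10,270 × €176.52 = €1,812,860.40.
Operating income = contribution − fixed costs = €1,812,860.40 − €1,305,800 = €507,060.40.
Interest = €251,800.00, so EBIT − I = €255,260.40.
DCL = total CM / (EBIT − I) = €1,812,860.40 / €255,260.40 = 7.1020.
%ΔEPS = DCL × %ΔSales = 7.1020 × -21.0% = -149.1%.

-149.1%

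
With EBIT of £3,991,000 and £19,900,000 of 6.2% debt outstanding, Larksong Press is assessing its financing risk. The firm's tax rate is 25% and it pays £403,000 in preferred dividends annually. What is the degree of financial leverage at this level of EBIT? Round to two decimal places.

Annual interest charges come to £1,233,800.00.
Preferred dividends grossed up pre-tax: £403,000 / (1 − 0.25) = £537,333.33.
DFL = EBIT ÷ [EBIT − I − D_p/(1−t)] = £3,991,000 ÷ [£3,991,000 − £1,233,800.00 − £537,333.33] = £3,991,000 ÷ £2,219,866.67 = 1.7979.

1.80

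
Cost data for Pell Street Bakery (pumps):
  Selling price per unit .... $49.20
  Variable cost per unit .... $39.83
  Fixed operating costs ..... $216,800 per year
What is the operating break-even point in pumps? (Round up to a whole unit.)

Each unit contributes $49.20 − $39.83 = $9.37.
Units to break even: $216,800 ÷ $9.37 = 23,137.67, rounded up to 23,138.

23,138 pumps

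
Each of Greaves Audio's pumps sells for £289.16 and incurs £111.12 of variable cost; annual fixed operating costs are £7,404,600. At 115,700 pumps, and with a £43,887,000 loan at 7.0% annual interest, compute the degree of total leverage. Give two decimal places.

At 115,700 units, contribution = 115,700 × £178.04 = £20,599,228.00.
EBIT = £20,599,228.00 − £7,404,600 = £13,194,628.00. Interest = £3,072,090.00, so EBIT − I = £10,122,538.00.
Degree of total leverage = total CM / (EBIT − interest) = £20,599,228.00 / £10,122,538.00 = 2.0350.

2.03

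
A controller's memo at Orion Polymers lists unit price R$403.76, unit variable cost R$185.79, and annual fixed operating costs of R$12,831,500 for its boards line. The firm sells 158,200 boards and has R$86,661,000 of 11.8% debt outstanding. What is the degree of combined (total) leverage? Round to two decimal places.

Contribution at this volume is 158,200 × R$217.97 = R$34,482,854.00.
Operating income = contribution − fixed costs = R$34,482,854.00 − R$12,831,500 = R$21,651,354.00. Interest = R$10,225,998.00.
DOL = R$34,482,854.00 ÷ R$21,651,354.00 = 1.5926; DFL = R$21,651,354.00 ÷ R$11,425,356.00 = 1.8950.
Combined leverage = 1.5926 × 1.8950 = 3.0180.

3.02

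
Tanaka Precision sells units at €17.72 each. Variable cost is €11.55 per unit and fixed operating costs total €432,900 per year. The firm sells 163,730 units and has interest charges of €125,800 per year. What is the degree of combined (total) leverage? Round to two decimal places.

2.24

Contribution at this volume is 163,730 × €6.17 = €1,010,214.10.
Operating income = contribution − fixed costs = €1,010,214.10 − €432,900 = €577,314.10. Interest = €125,800.00, so EBIT − I = €451,514.10.
DCL = contribution ÷ (EBIT − I) = €1,010,214.10 ÷ €451,514.10 = 2.2374.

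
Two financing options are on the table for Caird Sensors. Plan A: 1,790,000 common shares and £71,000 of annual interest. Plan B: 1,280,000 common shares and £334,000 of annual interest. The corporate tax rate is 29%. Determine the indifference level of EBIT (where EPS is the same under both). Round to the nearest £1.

At indifference, (EBIT − 71,000)(1 − t)/1,790,000 = (EBIT − 334,000)(1 − t)/1,280,000.
The (1 − t) factor cancels: (EBIT − 71,000) × 1,280,000 = (EBIT − 334,000) × 1,790,000.
EBIT × (1,790,000 − 1,280,000) = 334,000 × 1,790,000 − 71,000 × 1,280,000 = 506,980,000,000, so EBIT = 506,980,000,000 ÷ 510,000 = 994,078.43.

£994,078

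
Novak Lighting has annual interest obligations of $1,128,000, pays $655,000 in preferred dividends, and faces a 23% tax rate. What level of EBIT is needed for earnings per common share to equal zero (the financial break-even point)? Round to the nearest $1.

Preferred dividends are paid after tax, so their pre-tax equivalent is $655,000 ÷ (1 − 0.23) = $850,649.35.
Financial break-even EBIT = interest + D_p ÷ (1 − t) = $1,128,000 + $850,649.35 = $1,978,649.35.

$1,978,649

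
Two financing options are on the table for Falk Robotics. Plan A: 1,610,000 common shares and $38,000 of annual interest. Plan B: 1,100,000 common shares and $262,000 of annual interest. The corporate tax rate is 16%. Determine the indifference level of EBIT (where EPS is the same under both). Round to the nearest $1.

Set EPS_A = EPS_B: (EBIT − $38,000)(1 − 0.16) ÷ 1,610,000 = (EBIT − $262,000)(1 − 0.16) ÷ 1,100,000.
Cancelling (1 − t) and cross-multiplying: 1,100,000·(EBIT − 38,000) = 1,610,000·(EBIT − 262,000).
EBIT × (1,610,000 − 1,100,000) = 262,000 × 1,610,000 − 38,000 × 1,100,000 = 380,020,000,000, so EBIT = 380,020,000,000 ÷ 510,000 = 745,137.25.

$745,137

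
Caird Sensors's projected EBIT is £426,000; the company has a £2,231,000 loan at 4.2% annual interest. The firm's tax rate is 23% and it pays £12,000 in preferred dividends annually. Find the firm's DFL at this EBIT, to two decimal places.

1.35

Interest = £93,702.00.
Pre-tax preferred-dividend burden = £12,000 ÷ (1 − 0.23) = £15,584.42.
DFL = EBIT ÷ [EBIT − I − D_p/(1−t)] = £426,000 ÷ [£426,000 − £93,702.00 − £15,584.42] = £426,000 ÷ £316,713.58 = 1.3451.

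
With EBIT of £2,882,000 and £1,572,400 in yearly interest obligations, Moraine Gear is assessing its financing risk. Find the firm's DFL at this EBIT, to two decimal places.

Annual interest charges come to £1,572,400.00.
Degree of financial leverage = EBIT / (EBIT − interest) = £2,882,000 / £1,309,600.00 = 2.2007.

2.20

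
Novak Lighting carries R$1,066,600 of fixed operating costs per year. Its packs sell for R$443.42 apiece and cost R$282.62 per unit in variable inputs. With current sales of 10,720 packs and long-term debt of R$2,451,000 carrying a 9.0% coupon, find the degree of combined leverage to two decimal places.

3.95

At 10,720 units, contribution = 10,720 × R$160.80 = R$1,723,776.00.
Operating income = contribution − fixed costs = R$1,723,776.00 − R$1,066,600 = R$657,176.00. Interest = R$220,590.00.
DOL = R$1,723,776.00 ÷ R$657,176.00 = 2.6230; DFL = R$657,176.00 ÷ R$436,586.00 = 1.5053.
DCL = DOL × DFL = 2.6230 × 1.5053 = 3.9484.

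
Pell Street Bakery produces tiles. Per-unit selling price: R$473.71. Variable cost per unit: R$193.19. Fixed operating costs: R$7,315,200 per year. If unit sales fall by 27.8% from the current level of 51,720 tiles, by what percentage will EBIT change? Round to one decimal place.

At 51,720 units, contribution = 51,720 × R$280.52 = R$14,508,494.40.
Subtracting fixed costs: EBIT = R$14,508,494.40 − R$7,315,200 = R$7,193,294.40.
DOL = contribution ÷ EBIT = R$14,508,494.40 ÷ R$7,193,294.40 = 2.0169.
Operating income changes by 2.0169 × -27.8% = -56.1%.

-56.1%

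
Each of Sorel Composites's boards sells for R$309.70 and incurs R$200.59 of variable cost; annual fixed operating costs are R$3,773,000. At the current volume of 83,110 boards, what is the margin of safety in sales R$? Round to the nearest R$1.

R$15,029,809

Unit CM = price − variable cost = R$309.70 − R$200.59 = R$109.11. Break-even units = R$3,773,000 ÷ R$109.11 = 34,579.78; break-even revenue = 34,579.78 × R$309.70 = R$10,709,358.45.
Actual sales revenue = 83,110 × R$309.70 = R$25,739,167.00.
Margin of safety = R$25,739,167.00 − R$10,709,358.45 = R$15,029,809.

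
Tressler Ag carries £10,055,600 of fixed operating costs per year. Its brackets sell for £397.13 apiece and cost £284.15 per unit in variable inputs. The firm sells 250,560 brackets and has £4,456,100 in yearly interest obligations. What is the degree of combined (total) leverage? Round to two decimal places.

2.05

Total contribution margin = 250,560 × £112.98 = £28,308,268.80.
Operating income = contribution − fixed costs = £28,308,268.80 − £10,055,600 = £18,252,668.80. Interest = £4,456,100.00, so EBIT − I = £13,796,568.80.
Degree of total leverage = total CM / (EBIT − interest) = £28,308,268.80 / £13,796,568.80 = 2.0518.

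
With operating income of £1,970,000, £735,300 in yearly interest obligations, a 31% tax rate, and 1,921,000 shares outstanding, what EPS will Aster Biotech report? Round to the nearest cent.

£0.44

Pre-tax income = £1,970,000 − £735,300.00 = £1,234,700.00.
After tax at 31%: net income = £1,234,700.00 × 0.69 = £851,943.00.
EPS = £851,943.00 ÷ 1,921,000 = £0.44.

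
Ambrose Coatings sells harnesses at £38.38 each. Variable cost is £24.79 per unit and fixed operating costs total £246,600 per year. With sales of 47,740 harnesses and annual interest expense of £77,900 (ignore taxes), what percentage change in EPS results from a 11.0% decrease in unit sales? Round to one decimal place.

At 47,740 units, contribution = 47,740 × £13.59 = £648,786.60.
EBIT = £648,786.60 − £246,600 = £402,186.60.
After interest of £77,900.00, pre-tax earnings = £324,286.60.
DCL = total CM / (EBIT − I) = £648,786.60 / £324,286.60 = 2.0007.
%ΔEPS = DCL × %ΔSales = 2.0007 × -11.0% = -22.0%.

-22.0%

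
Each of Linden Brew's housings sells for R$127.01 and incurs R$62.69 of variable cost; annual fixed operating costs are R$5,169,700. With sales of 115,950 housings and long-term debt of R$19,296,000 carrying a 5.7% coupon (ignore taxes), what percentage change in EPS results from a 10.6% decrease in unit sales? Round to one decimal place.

-66.5%

Total contribution margin = 115,950 × R$64.32 = R$7,457,904.00.
Operating income = contribution − fixed costs = R$7,457,904.00 − R$5,169,700 = R$2,288,204.00.
Interest = R$1,099,872.00, so EBIT − I = R$1,188,332.00.
DCL = total CM / (EBIT − I) = R$7,457,904.00 / R$1,188,332.00 = 6.2759.
EPS therefore changes by 6.2759 × (-10.6%) = -66.5%.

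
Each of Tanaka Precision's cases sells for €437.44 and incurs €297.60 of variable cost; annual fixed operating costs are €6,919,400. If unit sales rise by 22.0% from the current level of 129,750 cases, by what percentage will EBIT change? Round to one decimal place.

+35.6%

Total contribution margin = 129,750 × €139.84 = €18,144,240.00.
Operating income = contribution − fixed costs = €18,144,240.00 − €6,919,400 = €11,224,840.00.
Degree of operating leverage = €18,144,240.00 / €11,224,840.00 = 1.6164.
%ΔEBIT = DOL × %ΔSales = 1.6164 × +22.0% = +35.6%.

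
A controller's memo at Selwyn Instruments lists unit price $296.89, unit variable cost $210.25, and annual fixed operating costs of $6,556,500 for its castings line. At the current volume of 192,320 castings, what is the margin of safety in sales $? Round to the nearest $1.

Unit CM = price − variable cost = $296.89 − $210.25 = $86.64. Break-even units = $6,556,500 ÷ $86.64 = 75,675.21; break-even revenue = 75,675.21 × $296.89 = $22,467,212.43.
Actual sales revenue = 192,320 × $296.89 = $57,097,884.80.
Margin of safety = $57,097,884.80 − $22,467,212.43 = $34,630,672.

$34,630,672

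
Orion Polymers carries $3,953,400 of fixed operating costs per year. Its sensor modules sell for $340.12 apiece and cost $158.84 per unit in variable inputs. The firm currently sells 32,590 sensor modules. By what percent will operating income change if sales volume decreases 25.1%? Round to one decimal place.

Total contribution margin = 32,590 × $181.28 = $5,907,915.20.
Operating income = contribution − fixed costs = $5,907,915.20 − $3,953,400 = $1,954,515.20.
DOL = contribution ÷ EBIT = $5,907,915.20 ÷ $1,954,515.20 = 3.0227.
%ΔEBIT = DOL × %ΔSales = 3.0227 × -25.1% = -75.9%.

-75.9%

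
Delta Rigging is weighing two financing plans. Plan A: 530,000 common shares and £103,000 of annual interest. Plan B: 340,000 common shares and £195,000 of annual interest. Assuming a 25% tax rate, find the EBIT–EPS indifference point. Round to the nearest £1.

Set EPS_A = EPS_B: (EBIT − £103,000)(1 − 0.25) ÷ 530,000 = (EBIT − £195,000)(1 − 0.25) ÷ 340,000.
The (1 − t) factor cancels: (EBIT − 103,000) × 340,000 = (EBIT − 195,000) × 530,000.
EBIT × (530,000 − 340,000) = 195,000 × 530,000 − 103,000 × 340,000 = 68,330,000,000, so EBIT = 68,330,000,000 ÷ 190,000 = 359,631.58.

£359,632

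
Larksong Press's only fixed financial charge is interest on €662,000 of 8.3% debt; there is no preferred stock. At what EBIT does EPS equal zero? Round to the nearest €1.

€54,946

Annual interest = 8.3% × €662,000 = €54,946.00.
With no preferred dividends, EPS = 0 when EBIT exactly covers interest, so the financial break-even EBIT is €54,946.00.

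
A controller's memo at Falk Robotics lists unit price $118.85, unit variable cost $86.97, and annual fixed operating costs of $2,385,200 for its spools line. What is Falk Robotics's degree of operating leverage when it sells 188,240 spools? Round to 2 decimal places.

1.66

At 188,240 units, contribution = 188,240 × $31.88 = $6,001,091.20.
EBIT = $6,001,091.20 − $2,385,200 = $3,615,891.20.
Degree of operating leverage = $6,001,091.20 / $3,615,891.20 = 1.6596.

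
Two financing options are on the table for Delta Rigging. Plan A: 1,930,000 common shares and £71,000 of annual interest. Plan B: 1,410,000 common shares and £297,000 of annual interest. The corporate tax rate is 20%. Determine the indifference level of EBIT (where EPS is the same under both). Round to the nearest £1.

Set EPS_A = EPS_B: (EBIT − £71,000)(1 − 0.20) ÷ 1,930,000 = (EBIT − £297,000)(1 − 0.20) ÷ 1,410,000.
The (1 − t) factor cancels: (EBIT − 71,000) × 1,410,000 = (EBIT − 297,000) × 1,930,000.
EBIT × (1,930,000 − 1,410,000) = 297,000 × 1,930,000 − 71,000 × 1,410,000 = 473,100,000,000, so EBIT = 473,100,000,000 ÷ 520,000 = 909,807.69.

£909,808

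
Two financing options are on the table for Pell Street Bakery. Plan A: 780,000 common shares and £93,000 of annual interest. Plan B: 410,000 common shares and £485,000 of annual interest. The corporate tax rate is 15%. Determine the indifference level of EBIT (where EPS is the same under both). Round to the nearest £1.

£919,378

Set EPS_A = EPS_B: (EBIT − £93,000)(1 − 0.15) ÷ 780,000 = (EBIT − £485,000)(1 − 0.15) ÷ 410,000.
The (1 − t) factor cancels: (EBIT − 93,000) × 410,000 = (EBIT − 485,000) × 780,000.
Solving, EBIT = (485,000·780,000 − 93,000·410,000) / (780,000 − 410,000) = 340,170,000,000 / 370,000 = 919,378.38.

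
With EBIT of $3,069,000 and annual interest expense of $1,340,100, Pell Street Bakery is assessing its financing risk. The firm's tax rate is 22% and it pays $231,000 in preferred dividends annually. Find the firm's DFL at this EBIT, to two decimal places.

2.14

Interest = $1,340,100.00.
Preferred dividends grossed up pre-tax: $231,000 / (1 − 0.22) = $296,153.85.
DFL = EBIT ÷ [EBIT − I − D_p/(1−t)] = $3,069,000 ÷ [$3,069,000 − $1,340,100.00 − $296,153.85] = $3,069,000 ÷ $1,432,746.15 = 2.1420.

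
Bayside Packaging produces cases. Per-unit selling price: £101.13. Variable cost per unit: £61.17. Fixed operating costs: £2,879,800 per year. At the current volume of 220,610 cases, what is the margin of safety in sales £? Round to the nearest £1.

Contribution margin per unit = £101.13 − £61.17 = £39.96. Break-even units = £2,879,800 ÷ £39.96 = 72,067.07; break-even revenue = 72,067.07 × £101.13 = £7,288,142.49.
Current sales = 220,610 × £101.13 = £22,310,289.30.
Margin of safety = £22,310,289.30 − £7,288,142.49 = £15,022,147.

£15,022,147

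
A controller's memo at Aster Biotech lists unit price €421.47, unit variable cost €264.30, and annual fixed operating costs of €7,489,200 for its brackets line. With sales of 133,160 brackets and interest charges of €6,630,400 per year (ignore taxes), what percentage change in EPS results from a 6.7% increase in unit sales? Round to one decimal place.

+20.6%

Total contribution margin = 133,160 × €157.17 = €20,928,757.20.
Operating income = contribution − fixed costs = €20,928,757.20 − €7,489,200 = €13,439,557.20.
Interest = €6,630,400.00, so EBIT − I = €6,809,157.20.
Degree of combined leverage = contribution ÷ (EBIT − I) = €20,928,757.20 ÷ €6,809,157.20 = 3.0736.
EPS therefore changes by 3.0736 × (+6.7%) = +20.6%.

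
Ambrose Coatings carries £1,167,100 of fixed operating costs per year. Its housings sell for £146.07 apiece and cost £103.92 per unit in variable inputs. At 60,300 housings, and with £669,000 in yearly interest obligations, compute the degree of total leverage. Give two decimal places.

Total contribution margin = 60,300 × £42.15 = £2,541,645.00.
EBIT = £2,541,645.00 − £1,167,100 = £1,374,545.00. Interest = £669,000.00, so EBIT − I = £705,545.00.
DCL = contribution ÷ (EBIT − I) = £2,541,645.00 ÷ £705,545.00 = 3.6024.

3.60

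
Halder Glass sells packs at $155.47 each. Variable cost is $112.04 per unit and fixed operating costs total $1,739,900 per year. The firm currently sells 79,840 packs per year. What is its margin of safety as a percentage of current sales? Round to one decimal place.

Each unit contributes $155.47 − $112.04 = $43.43. Break-even units = $1,739,900 ÷ $43.43 = 40,062.17; break-even revenue = 40,062.17 × $155.47 = $6,228,465.42.
Current sales = 79,840 × $155.47 = $12,412,724.80.
Margin of safety = ($12,412,724.80 − $6,228,465.42) ÷ $12,412,724.80 = 49.8%.

49.8%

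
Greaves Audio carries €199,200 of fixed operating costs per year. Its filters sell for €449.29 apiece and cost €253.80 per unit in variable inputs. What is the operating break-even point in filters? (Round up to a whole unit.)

Contribution margin per unit = €449.29 − €253.80 = €195.49.
Break-even volume = fixed costs ÷ CM per unit = €199,200 ÷ €195.49 = 1,018.98, so 1,019 filters.

1,019 filters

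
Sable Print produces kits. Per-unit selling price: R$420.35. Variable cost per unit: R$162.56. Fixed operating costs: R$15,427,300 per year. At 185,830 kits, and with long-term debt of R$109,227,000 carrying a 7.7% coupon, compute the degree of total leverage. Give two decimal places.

1.99

Contribution at this volume is 185,830 × R$257.79 = R$47,905,115.70.
EBIT = R$47,905,115.70 − R$15,427,300 = R$32,477,815.70. Interest = R$8,410,479.00.
DOL = R$47,905,115.70 ÷ R$32,477,815.70 = 1.4750; DFL = R$32,477,815.70 ÷ R$24,067,336.70 = 1.3495.
Combined leverage = 1.4750 × 1.3495 = 1.9905.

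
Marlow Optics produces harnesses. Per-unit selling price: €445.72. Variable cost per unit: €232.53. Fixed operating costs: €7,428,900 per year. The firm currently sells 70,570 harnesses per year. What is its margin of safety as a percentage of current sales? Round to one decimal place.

50.6%

Each unit contributes €445.72 − €232.53 = €213.19. Break-even units = €7,428,900 ÷ €213.19 = 34,846.38; break-even revenue = 34,846.38 × €445.72 = €15,531,729.01.
Actual sales revenue = 70,570 × €445.72 = €31,454,460.40.
Margin of safety = (€31,454,460.40 − €15,531,729.01) ÷ €31,454,460.40 = 50.6%.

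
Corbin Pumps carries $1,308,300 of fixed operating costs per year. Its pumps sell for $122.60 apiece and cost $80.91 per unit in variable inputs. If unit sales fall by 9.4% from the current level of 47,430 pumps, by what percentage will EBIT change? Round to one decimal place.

At 47,430 units, contribution = 47,430 × $41.69 = $1,977,356.70.
Operating income = contribution − fixed costs = $1,977,356.70 − $1,308,300 = $669,056.70.
So DOL = total CM / EBIT = $1,977,356.70 / $669,056.70 = 2.9554.
So EBIT moves 2.9554 × (-9.4%) = -27.8%.

-27.8%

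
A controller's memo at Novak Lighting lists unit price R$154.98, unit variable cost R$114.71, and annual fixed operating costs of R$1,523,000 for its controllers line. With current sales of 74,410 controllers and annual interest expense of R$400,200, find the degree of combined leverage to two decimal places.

2.79

At 74,410 units, contribution = 74,410 × R$40.27 = R$2,996,490.70.
Operating income = contribution − fixed costs = R$2,996,490.70 − R$1,523,000 = R$1,473,490.70. Interest = R$400,200.00, so EBIT − I = R$1,073,290.70.
DCL = contribution ÷ (EBIT − I) = R$2,996,490.70 ÷ R$1,073,290.70 = 2.7919.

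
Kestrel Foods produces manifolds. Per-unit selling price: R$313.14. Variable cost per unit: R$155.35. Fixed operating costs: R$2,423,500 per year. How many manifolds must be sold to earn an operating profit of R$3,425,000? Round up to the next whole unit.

Unit CM = price − variable cost = R$313.14 − R$155.35 = R$157.79.
Units = (FC + target) / CM = (R$2,423,500 + R$3,425,000) / R$157.79 = 37,065.09, so 37,066 manifolds.

37,066 manifolds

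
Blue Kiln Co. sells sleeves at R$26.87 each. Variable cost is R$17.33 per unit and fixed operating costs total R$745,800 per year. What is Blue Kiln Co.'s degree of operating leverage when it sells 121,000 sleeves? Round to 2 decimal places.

2.83

At 121,000 units, contribution = 121,000 × R$9.54 = R$1,154,340.00.
Operating income = contribution − fixed costs = R$1,154,340.00 − R$745,800 = R$408,540.00.
So DOL = total CM / EBIT = R$1,154,340.00 / R$408,540.00 = 2.8255.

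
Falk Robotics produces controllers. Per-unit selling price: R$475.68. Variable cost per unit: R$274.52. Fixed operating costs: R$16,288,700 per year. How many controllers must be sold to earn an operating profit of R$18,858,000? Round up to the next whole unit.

174,721 controllers

Unit CM = price − variable cost = R$475.68 − R$274.52 = R$201.16.
Units = (FC + target) / CM = (R$16,288,700 + R$18,858,000) / R$201.16 = 174,720.12, so 174,721 controllers.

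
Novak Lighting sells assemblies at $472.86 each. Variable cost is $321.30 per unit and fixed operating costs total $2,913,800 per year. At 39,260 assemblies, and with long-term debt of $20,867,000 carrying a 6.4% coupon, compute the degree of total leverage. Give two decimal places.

Total contribution margin = 39,260 × $151.56 = $5,950,245.60.
Operating income = contribution − fixed costs = $5,950,245.60 − $2,913,800 = $3,036,445.60. Interest = $1,335,488.00.
DOL = $5,950,245.60 ÷ $3,036,445.60 = 1.9596; DFL = $3,036,445.60 ÷ $1,700,957.60 = 1.7851.
DCL = DOL × DFL = 1.9596 × 1.7851 = 3.4981.

3.50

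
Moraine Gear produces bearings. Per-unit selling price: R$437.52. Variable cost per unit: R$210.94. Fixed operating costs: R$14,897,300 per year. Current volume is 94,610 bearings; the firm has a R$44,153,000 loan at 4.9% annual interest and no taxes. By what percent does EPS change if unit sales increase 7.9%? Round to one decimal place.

At 94,610 units, contribution = 94,610 × R$226.58 = R$21,436,733.80.
Operating income = contribution − fixed costs = R$21,436,733.80 − R$14,897,300 = R$6,539,433.80.
Interest = R$2,163,497.00, so EBIT − I = R$4,375,936.80.
Degree of combined leverage = contribution ÷ (EBIT − I) = R$21,436,733.80 ÷ R$4,375,936.80 = 4.8988.
EPS therefore changes by 4.8988 × (+7.9%) = +38.7%.

+38.7%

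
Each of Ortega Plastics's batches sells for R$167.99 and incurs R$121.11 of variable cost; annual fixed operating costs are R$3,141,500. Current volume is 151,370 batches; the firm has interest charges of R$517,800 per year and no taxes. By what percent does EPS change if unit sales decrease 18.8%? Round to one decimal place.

Total contribution margin = 151,370 × R$46.88 = R$7,096,225.60.
Operating income = contribution − fixed costs = R$7,096,225.60 − R$3,141,500 = R$3,954,725.60.
Interest = R$517,800.00, so EBIT − I = R$3,436,925.60.
DCL = total CM / (EBIT − I) = R$7,096,225.60 / R$3,436,925.60 = 2.0647.
%ΔEPS = DCL × %ΔSales = 2.0647 × -18.8% = -38.8%.

-38.8%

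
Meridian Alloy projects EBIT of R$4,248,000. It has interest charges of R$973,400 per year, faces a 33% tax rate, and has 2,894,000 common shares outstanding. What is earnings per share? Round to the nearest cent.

Interest = R$973,400.00, so EBT = R$4,248,000 − R$973,400.00 = R$3,274,600.00.
After tax at 33%: net income = R$3,274,600.00 × 0.67 = R$2,193,982.00.
EPS = R$2,193,982.00 ÷ 2,894,000 = R$0.76.

R$0.76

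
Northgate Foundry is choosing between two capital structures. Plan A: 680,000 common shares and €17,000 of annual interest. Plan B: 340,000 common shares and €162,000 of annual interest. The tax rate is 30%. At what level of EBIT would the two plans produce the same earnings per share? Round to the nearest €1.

At indifference, (EBIT − 17,000)(1 − t)/680,000 = (EBIT − 162,000)(1 − t)/340,000.
The (1 − t) factor cancels: (EBIT − 17,000) × 340,000 = (EBIT − 162,000) × 680,000.
Solving, EBIT = (162,000·680,000 − 17,000·340,000) / (680,000 − 340,000) = 104,380,000,000 / 340,000 = 307,000.00.

€307,000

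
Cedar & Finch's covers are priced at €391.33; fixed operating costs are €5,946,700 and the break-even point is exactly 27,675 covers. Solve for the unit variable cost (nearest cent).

At break-even, FC = Q × (P − VC), so P − VC = €5,946,700 ÷ 27,675 = €214.8762.
Hence VC = price − CM = €391.33 − €214.8762 = €176.45.

€176.45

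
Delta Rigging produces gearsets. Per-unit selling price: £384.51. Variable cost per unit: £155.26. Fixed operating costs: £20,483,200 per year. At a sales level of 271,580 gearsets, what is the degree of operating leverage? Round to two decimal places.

1.49

At 271,580 units, contribution = 271,580 × £229.25 = £62,259,715.00.
Subtracting fixed costs: EBIT = £62,259,715.00 − £20,483,200 = £41,776,515.00.
Degree of operating leverage = £62,259,715.00 / £41,776,515.00 = 1.4903.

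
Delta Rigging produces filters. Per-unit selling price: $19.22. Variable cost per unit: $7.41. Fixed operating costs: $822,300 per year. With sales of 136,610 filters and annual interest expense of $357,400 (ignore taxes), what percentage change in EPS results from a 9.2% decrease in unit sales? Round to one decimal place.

Contribution at this volume is 136,610 × $11.81 = $1,613,364.10.
Subtracting fixed costs: EBIT = $1,613,364.10 − $822,300 = $791,064.10.
After interest of $357,400.00, pre-tax earnings = $433,664.10.
Degree of combined leverage = contribution ÷ (EBIT − I) = $1,613,364.10 ÷ $433,664.10 = 3.7203.
%ΔEPS = DCL × %ΔSales = 3.7203 × -9.2% = -34.2%.

-34.2%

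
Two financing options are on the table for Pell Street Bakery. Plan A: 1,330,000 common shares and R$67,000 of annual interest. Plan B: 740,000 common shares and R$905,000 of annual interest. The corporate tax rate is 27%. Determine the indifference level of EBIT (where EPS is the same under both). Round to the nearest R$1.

R$1,956,051

At indifference, (EBIT − 67,000)(1 − t)/1,330,000 = (EBIT − 905,000)(1 − t)/740,000.
The (1 − t) factor cancels: (EBIT − 67,000) × 740,000 = (EBIT − 905,000) × 1,330,000.
Solving, EBIT = (905,000·1,330,000 − 67,000·740,000) / (1,330,000 − 740,000) = 1,154,070,000,000 / 590,000 = 1,956,050.85.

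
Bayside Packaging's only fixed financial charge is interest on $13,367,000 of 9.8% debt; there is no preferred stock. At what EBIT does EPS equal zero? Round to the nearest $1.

Annual interest = 9.8% × $13,367,000 = $1,309,966.00.
With no preferred dividends, EPS = 0 when EBIT exactly covers interest, so the financial break-even EBIT is $1,309,966.00.

$1,309,966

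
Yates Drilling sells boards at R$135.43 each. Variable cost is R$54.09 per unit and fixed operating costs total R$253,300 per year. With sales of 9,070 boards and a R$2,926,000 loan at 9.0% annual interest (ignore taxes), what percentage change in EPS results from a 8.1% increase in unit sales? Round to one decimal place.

+27.0%

Total contribution margin = 9,070 × R$81.34 = R$737,753.80.
Subtracting fixed costs: EBIT = R$737,753.80 − R$253,300 = R$484,453.80.
Interest = R$263,340.00, so EBIT − I = R$221,113.80.
Degree of combined leverage = contribution ÷ (EBIT − I) = R$737,753.80 ÷ R$221,113.80 = 3.3365.
%ΔEPS = DCL × %ΔSales = 3.3365 × +8.1% = +27.0%.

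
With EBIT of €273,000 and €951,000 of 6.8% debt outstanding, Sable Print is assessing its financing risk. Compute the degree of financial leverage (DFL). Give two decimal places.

1.31

Annual interest charges come to €64,668.00.
DFL = EBIT ÷ (EBIT − I) = €273,000 ÷ (€273,000 − €64,668.00) = €273,000 ÷ €208,332.00 = 1.3104.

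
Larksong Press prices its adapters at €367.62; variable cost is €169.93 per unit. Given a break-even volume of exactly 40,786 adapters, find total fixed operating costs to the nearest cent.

Each unit contributes €367.62 − €169.93 = €197.69.
Fixed costs = break-even units × CM = 40,786 × €197.69 = €8,062,984.34.

€8,062,984.34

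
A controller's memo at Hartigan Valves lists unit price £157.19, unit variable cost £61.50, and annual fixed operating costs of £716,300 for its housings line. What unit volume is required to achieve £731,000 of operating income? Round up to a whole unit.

Each unit contributes £157.19 − £61.50 = £95.69.
Units = (FC + target) / CM = (£716,300 + £731,000) / £95.69 = 15,124.88, so 15,125 housings.

15,125 housings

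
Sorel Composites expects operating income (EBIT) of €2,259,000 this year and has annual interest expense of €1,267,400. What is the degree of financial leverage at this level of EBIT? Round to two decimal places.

2.28

Interest = €1,267,400.00.
DFL = EBIT ÷ (EBIT − I) = €2,259,000 ÷ (€2,259,000 − €1,267,400.00) = €2,259,000 ÷ €991,600.00 = 2.2781.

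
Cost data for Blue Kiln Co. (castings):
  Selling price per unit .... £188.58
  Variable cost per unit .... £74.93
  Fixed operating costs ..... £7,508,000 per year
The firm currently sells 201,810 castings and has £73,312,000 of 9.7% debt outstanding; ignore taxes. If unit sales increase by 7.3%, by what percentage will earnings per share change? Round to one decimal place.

+20.1%

Contribution at this volume is 201,810 × £113.65 = £22,935,706.50.
EBIT = £22,935,706.50 − £7,508,000 = £15,427,706.50.
Interest = £7,111,264.00, so EBIT − I = £8,316,442.50.
DCL = total CM / (EBIT − I) = £22,935,706.50 / £8,316,442.50 = 2.7579.
%ΔEPS = DCL × %ΔSales = 2.7579 × +7.3% = +20.1%.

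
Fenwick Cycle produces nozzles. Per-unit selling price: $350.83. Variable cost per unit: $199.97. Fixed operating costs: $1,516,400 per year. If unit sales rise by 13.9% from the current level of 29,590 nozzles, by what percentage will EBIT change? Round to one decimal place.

Total contribution margin = 29,590 × $150.86 = $4,463,947.40.
Subtracting fixed costs: EBIT = $4,463,947.40 − $1,516,400 = $2,947,547.40.
Degree of operating leverage = $4,463,947.40 / $2,947,547.40 = 1.5145.
So EBIT moves 1.5145 × (+13.9%) = +21.1%.

+21.1%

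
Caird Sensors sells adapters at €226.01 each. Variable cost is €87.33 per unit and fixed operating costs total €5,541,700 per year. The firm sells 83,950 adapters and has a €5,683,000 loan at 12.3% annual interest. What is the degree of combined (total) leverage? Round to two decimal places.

2.16

Total contribution margin = 83,950 × €138.68 = €11,642,186.00.
Operating income = contribution − fixed costs = €11,642,186.00 − €5,541,700 = €6,100,486.00. Interest = €699,009.00.
DOL = €11,642,186.00 ÷ €6,100,486.00 = 1.9084; DFL = €6,100,486.00 ÷ €5,401,477.00 = 1.1294.
Combined leverage = 1.9084 × 1.1294 = 2.1553.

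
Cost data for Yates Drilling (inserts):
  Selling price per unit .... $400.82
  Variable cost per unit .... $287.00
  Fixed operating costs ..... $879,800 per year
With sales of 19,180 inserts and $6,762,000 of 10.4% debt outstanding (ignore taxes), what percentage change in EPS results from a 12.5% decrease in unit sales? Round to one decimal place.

Total contribution margin = 19,180 × $113.82 = $2,183,067.60.
Operating income = contribution − fixed costs = $2,183,067.60 − $879,800 = $1,303,267.60.
After interest of $703,248.00, pre-tax earnings = $600,019.60.
Degree of combined leverage = contribution ÷ (EBIT − I) = $2,183,067.60 ÷ $600,019.60 = 3.6383.
%ΔEPS = DCL × %ΔSales = 3.6383 × -12.5% = -45.5%.

-45.5%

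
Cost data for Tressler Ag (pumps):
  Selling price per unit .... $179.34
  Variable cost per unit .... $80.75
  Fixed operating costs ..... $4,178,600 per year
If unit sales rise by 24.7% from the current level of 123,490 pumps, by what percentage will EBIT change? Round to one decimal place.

At 123,490 units, contribution = 123,490 × $98.59 = $12,174,879.10.
EBIT = $12,174,879.10 − $4,178,600 = $7,996,279.10.
So DOL = total CM / EBIT = $12,174,879.10 / $7,996,279.10 = 1.5226.
Operating income changes by 1.5226 × +24.7% = +37.6%.

+37.6%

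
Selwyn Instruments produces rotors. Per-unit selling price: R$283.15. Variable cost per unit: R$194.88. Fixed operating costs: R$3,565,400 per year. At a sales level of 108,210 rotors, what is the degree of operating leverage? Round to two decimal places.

1.60

Total contribution margin = 108,210 × R$88.27 = R$9,551,696.70.
EBIT = R$9,551,696.70 − R$3,565,400 = R$5,986,296.70.
DOL = contribution ÷ EBIT = R$9,551,696.70 ÷ R$5,986,296.70 = 1.5956.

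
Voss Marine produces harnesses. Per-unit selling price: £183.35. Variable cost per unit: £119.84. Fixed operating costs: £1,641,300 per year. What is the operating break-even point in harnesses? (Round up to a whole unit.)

25,844 harnesses

Contribution margin per unit = £183.35 − £119.84 = £63.51.
Break-even Q = £1,641,300 / £63.51 = 25,843.17 → 25,844 harnesses.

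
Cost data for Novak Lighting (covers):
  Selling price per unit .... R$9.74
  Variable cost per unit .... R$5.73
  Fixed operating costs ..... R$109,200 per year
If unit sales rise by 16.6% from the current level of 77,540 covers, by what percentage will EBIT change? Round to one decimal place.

+25.6%

Contribution at this volume is 77,540 × R$4.01 = R$310,935.40.
EBIT = R$310,935.40 − R$109,200 = R$201,735.40.
Degree of operating leverage = R$310,935.40 / R$201,735.40 = 1.5413.
So EBIT moves 1.5413 × (+16.6%) = +25.6%.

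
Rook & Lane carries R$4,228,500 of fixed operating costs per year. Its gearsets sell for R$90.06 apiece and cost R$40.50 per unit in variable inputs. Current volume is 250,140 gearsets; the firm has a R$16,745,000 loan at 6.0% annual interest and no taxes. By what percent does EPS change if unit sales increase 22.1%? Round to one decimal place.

+38.2%

Contribution at this volume is 250,140 × R$49.56 = R$12,396,938.40.
Subtracting fixed costs: EBIT = R$12,396,938.40 − R$4,228,500 = R$8,168,438.40.
After interest of R$1,004,700.00, pre-tax earnings = R$7,163,738.40.
DCL = total CM / (EBIT − I) = R$12,396,938.40 / R$7,163,738.40 = 1.7305.
EPS therefore changes by 1.7305 × (+22.1%) = +38.2%.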